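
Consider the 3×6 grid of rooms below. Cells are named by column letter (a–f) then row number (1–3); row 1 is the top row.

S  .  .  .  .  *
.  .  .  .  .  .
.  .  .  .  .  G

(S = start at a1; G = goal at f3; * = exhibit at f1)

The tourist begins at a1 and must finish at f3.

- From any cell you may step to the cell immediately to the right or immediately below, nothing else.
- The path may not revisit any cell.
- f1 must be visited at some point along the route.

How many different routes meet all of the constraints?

A right/down-only route from a1 to f3 makes exactly 2 down-moves and 5 right-moves in some order.
With no other constraints that would be C(7,2) = 21 routes.
Split at f1 and multiply the segment counts: a1→f1: 1; f1→f3: 1; product = 1.
That gives 1 route.

1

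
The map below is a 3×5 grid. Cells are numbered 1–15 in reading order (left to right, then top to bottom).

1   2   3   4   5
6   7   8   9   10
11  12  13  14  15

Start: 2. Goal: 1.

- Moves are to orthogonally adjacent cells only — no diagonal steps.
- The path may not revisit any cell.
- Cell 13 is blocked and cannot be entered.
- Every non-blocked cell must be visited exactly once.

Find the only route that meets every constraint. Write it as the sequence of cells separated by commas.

2, 3, 4, 5, 10, 15, 14, 9, 8, 7, 12, 11, 6, 1

Need to visit all 14 open cells exactly once, starting at 2 and ending at 1.
Cell 5 has only two open neighbours (10 and 4), so the path must pass straight through it: one of those is the cell it's entered from and the other is where it exits.
Route from 2: 3× right (reaching 5), 2× down (reaching 15), left to 14, up to 9, 2× left (reaching 7), down to 12, left to 11, 2× up (reaching 1) — 13 moves in all.
Check: all 14 open cells covered.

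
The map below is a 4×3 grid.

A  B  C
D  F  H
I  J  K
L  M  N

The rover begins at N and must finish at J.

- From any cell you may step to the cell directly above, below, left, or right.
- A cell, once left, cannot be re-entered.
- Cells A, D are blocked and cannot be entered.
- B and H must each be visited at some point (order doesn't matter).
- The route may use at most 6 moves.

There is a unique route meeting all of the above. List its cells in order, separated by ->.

Any route must reach B and H and still end at J within 6 moves, so the order of the required stops is forced.
Route from N: 3× up (reaching C), left to B, 2× down (reaching J) — 6 moves in all.
Check: all required cells visited; 6 ≤ 6 moves.

N -> K -> H -> C -> B -> F -> J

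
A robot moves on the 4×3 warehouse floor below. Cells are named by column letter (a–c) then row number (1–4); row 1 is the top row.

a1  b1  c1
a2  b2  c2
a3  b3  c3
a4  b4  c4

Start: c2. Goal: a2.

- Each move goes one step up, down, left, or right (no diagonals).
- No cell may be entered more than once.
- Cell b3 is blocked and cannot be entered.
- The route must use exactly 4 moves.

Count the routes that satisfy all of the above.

3

Need simple routes of exactly 4 moves from c2 to a2 (Manhattan distance 2, so 1 moves are spent on a detour and 1 undoing it).
Enumerating: c2 c1 b1 b2 a2 | c2 c1 b1 a1 a2 | c2 b2 b1 a1 a2.
That gives 3 routes.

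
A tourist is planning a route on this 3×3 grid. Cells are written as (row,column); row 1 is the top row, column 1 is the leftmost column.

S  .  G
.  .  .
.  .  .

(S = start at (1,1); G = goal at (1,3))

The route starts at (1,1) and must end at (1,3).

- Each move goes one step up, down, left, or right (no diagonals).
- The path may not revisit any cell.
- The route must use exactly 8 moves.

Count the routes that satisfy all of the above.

Need simple routes of exactly 8 moves from (1,1) to (1,3) (Manhattan distance 2, so 3 moves are spent on a detour and 3 undoing it).
Enumerating: (1,1) (2,1) (3,1) (3,2) (3,3) (2,3) (2,2) (1,2) (1,3) | (1,1) (1,2) (2,2) (2,1) (3,1) (3,2) (3,3) (2,3) (1,3).
That gives 2 routes.

2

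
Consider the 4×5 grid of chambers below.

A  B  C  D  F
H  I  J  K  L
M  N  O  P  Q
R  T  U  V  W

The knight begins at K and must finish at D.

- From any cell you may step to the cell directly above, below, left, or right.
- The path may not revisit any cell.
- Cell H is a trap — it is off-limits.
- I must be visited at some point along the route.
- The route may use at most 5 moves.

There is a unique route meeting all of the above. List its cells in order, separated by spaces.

K J I B C D

The 5-move cap with required stops at I leaves no slack for detours.
Route from K: left 2 to I, up 1 to B, right 2 to D — 5 moves in all.
Check: all required cells visited; 5 ≤ 5 moves.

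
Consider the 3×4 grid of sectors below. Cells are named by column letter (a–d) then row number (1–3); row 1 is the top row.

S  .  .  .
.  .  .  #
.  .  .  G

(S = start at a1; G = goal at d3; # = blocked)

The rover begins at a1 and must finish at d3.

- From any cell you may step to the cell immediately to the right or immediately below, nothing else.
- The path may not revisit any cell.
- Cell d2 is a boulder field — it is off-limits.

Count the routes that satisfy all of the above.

A right/down-only route from a1 to d3 makes exactly 2 down-moves and 3 right-moves in some order.
With no other constraints that would be C(5,2) = 10 routes.
Subtract routes through each blocked cell (inclusion–exclusion for overlaps): − through d2: 4 → 6.
That gives 6 routes.

6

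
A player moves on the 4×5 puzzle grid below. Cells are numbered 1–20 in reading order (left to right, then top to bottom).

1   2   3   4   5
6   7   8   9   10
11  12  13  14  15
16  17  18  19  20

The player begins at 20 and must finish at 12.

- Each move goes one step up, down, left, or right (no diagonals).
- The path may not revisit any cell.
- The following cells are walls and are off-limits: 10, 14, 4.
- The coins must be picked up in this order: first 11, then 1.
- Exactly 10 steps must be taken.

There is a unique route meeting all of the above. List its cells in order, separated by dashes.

20 - 19 - 18 - 17 - 16 - 11 - 6 - 1 - 2 - 7 - 12

The waypoints must appear in the order 11, 1, with no cell reused.
Route from 20: left 4 to 16, up 3 to 1, right 1 to 2, down 2 to 12 — 10 moves in all.
Check: order respected (11 at step 5, 1 at step 7); 10 moves as required.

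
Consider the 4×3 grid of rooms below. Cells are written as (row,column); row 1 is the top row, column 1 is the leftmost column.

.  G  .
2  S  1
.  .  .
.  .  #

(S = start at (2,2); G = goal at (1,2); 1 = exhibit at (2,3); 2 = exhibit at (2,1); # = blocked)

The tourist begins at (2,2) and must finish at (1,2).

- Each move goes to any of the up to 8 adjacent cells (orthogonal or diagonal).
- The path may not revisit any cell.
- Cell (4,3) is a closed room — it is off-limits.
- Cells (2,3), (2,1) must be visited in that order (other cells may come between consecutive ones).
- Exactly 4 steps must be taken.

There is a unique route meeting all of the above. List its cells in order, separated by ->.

The waypoints must appear in the order (2,3), (2,1), with no cell reused.
Route from (2,2): right 1 to (2,3), down-left 1 to (3,2), up-left 1 to (2,1), up-right 1 to (1,2) — 4 moves in all.
Check: order respected (1 at step 1, 2 at step 3); 4 moves as required.

(2,2) -> (2,3) -> (3,2) -> (2,1) -> (1,2)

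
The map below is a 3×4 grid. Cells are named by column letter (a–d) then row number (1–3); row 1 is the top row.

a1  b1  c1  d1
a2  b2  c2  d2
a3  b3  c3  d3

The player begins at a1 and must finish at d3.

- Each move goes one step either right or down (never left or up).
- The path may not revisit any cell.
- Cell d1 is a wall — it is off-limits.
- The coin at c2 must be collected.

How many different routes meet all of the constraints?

A right/down-only route from a1 to d3 makes exactly 2 down-moves and 3 right-moves in some order.
With no other constraints that would be C(5,2) = 10 routes.
Split at c2 and multiply the segment counts (each segment already excludes blocked cells): a1→c2: 3; c2→d3: 2; product = 6.
That gives 6 routes.

6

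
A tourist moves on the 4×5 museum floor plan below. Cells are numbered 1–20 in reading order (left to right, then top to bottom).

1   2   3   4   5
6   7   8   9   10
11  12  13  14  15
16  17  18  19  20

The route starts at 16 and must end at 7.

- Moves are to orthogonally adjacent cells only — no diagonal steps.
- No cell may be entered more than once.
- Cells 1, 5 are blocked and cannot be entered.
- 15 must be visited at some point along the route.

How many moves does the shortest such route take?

Any route passes through 15 somewhere between 16 and 7. Summing Manhattan distances along the two legs (16 → 15 → 7) gives a lower bound of 5 + 4 = 9 moves.
A route of 9 moves achieves this: 16 → 11 → 12 → 13 → 14 → 15 → 10 → 9 → 8 → 7.
Since 9 matches the lower bound, it is optimal.

9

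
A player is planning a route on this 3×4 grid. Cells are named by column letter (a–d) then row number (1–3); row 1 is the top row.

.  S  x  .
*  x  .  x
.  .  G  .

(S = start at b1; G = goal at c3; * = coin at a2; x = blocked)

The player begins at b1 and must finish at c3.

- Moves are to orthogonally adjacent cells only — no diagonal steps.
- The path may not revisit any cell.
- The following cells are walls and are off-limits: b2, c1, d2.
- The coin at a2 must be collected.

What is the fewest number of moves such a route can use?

Any route passes through a2 somewhere between b1 and c3. Summing Manhattan distances along the two legs (b1 → a2 → c3) gives a lower bound of 2 + 3 = 5 moves.
A route of 5 moves achieves this: b1 → a1 → a2 → a3 → b3 → c3.
Since 5 matches the lower bound, it is optimal.

5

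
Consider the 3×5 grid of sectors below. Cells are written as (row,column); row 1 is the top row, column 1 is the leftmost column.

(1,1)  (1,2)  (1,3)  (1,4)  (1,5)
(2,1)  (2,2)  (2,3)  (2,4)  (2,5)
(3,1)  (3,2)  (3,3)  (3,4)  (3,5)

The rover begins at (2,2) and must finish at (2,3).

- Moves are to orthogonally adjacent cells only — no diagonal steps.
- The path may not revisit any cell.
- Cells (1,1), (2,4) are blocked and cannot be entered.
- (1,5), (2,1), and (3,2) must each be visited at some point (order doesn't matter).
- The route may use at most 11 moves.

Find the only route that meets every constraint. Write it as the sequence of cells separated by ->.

(2,2) -> (2,1) -> (3,1) -> (3,2) -> (3,3) -> (3,4) -> (3,5) -> (2,5) -> (1,5) -> (1,4) -> (1,3) -> (2,3)

The budget equals the shortest possible length, so every move has to be on a shortest route through the required cells.
Route from (2,2): left to (2,1), down to (3,1), 4× right (reaching (3,5)), 2× up (reaching (1,5)), 2× left (reaching (1,3)), down to (2,3) — 11 moves in all.
Check: all required cells visited; 11 ≤ 11 moves.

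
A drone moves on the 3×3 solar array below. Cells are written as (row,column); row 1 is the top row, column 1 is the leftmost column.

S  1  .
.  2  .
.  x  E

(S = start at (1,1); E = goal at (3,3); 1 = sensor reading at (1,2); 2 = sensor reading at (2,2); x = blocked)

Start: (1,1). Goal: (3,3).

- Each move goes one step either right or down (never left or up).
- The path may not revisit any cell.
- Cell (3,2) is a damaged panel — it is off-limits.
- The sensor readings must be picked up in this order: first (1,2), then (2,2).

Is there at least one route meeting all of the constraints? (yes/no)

One route that works: (1,1) → (1,2) → (2,2) → (2,3) → (3,3).

yes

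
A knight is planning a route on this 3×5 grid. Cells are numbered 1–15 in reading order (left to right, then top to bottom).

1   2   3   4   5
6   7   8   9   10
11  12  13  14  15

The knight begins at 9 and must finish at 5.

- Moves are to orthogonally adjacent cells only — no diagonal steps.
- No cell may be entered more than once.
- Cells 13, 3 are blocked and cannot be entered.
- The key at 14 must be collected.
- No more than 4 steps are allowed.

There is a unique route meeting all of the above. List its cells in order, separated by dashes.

The 4-move cap with required stops at 14 leaves no slack for detours.
Route from 9: down 1 to 14, right 1 to 15, up 2 to 5 — 4 moves in all.
Check: all required cells visited; 4 ≤ 4 moves.

9 - 14 - 15 - 10 - 5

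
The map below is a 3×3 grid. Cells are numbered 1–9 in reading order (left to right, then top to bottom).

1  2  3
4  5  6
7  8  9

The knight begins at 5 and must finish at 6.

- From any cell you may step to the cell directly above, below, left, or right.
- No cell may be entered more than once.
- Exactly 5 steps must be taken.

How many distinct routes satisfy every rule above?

Need simple routes of exactly 5 moves from 5 to 6 (Manhattan distance 1, so 2 moves are spent on a detour and 2 undoing it).
Enumerating: 5 4 1 2 3 6 | 5 4 7 8 9 6.
That gives 2 routes.

2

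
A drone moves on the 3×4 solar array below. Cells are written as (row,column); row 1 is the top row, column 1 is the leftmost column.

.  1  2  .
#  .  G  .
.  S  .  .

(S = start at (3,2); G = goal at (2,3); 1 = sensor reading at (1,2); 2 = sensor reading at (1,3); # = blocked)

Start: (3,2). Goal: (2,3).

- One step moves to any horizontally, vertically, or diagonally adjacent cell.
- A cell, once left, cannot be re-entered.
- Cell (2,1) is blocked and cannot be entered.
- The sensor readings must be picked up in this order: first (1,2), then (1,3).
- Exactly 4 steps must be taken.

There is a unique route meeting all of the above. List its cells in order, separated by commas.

(3,2), (2,2), (1,2), (1,3), (2,3)

The waypoints must appear in the order (1,2), (1,3), with no cell reused.
Route from (3,2): up 2 to (1,2), right 1 to (1,3), down 1 to (2,3) — 4 moves in all.
Check: order respected (1 at step 2, 2 at step 3); 4 moves as required.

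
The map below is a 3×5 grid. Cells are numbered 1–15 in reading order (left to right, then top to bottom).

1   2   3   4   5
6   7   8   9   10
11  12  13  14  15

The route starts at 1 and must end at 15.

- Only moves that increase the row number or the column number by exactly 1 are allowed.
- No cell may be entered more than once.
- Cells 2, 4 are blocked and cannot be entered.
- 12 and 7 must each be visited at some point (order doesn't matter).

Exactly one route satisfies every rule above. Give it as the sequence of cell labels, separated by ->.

Moves only go right or down, so the column and row indices never decrease.
Route from 1: down 1 to 6, right 1 to 7, down 1 to 12, right 3 to 15 — 6 moves in all.
Check: all required cells visited.

1 -> 6 -> 7 -> 12 -> 13 -> 14 -> 15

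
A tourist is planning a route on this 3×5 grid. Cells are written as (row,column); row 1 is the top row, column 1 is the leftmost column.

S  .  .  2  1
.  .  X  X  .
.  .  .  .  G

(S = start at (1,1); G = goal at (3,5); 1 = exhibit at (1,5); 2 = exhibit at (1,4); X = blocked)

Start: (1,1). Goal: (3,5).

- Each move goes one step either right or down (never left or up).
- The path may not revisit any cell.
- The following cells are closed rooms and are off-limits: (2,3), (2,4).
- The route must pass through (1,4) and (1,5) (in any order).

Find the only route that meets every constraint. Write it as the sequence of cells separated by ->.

(1,1) -> (1,2) -> (1,3) -> (1,4) -> (1,5) -> (2,5) -> (3,5)

Moves only go right or down, so the column and row indices never decrease.
Route from (1,1): 4× right (reaching (1,5)), 2× down (reaching (3,5)) — 6 moves in all.
Check: all required cells visited.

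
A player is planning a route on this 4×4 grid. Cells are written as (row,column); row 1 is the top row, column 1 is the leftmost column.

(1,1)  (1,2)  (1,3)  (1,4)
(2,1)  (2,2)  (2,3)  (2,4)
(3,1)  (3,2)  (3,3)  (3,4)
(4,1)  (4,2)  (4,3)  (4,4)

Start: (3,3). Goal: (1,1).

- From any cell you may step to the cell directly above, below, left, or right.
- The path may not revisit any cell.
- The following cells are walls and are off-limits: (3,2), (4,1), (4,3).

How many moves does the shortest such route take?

4

The Manhattan distance from (3,3) to (1,1) is |3−1| + |3−1| = 4, so at least 4 moves are needed.
A route of 4 moves achieves this: (3,3) → (2,3) → (1,3) → (1,2) → (1,1).
Since 4 matches the lower bound, it is optimal.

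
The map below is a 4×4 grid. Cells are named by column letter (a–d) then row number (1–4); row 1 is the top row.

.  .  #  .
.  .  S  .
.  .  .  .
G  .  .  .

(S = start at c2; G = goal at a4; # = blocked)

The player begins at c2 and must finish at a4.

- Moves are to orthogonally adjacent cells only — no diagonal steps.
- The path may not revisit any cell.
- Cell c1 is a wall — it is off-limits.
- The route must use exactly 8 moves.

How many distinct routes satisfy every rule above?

11

Need simple routes of exactly 8 moves from c2 to a4 (Manhattan distance 4, so 2 moves are spent on a detour and 2 undoing it).
Branch systematically from the start, pruning whenever the remaining move budget drops below the Manhattan distance to a4 or differs from it in parity. Grouping the completions by first move — via c3: 3; via b2: 3; via d2: 5 — and summing: 3 + 3 + 5 = 11.
That gives 11 routes.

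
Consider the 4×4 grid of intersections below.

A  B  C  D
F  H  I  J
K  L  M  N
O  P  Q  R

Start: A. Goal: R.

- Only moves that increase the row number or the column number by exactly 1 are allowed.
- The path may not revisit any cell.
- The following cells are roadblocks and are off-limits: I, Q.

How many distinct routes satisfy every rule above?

4

A right/down-only route from A to R makes exactly 3 down-moves and 3 right-moves in some order.
With no other constraints that would be C(6,3) = 20 routes.
Subtract routes through each blocked cell (inclusion–exclusion for overlaps): − through I: 9 − through Q: 10 + through I&Q: 3 → 4.
That gives 4 routes.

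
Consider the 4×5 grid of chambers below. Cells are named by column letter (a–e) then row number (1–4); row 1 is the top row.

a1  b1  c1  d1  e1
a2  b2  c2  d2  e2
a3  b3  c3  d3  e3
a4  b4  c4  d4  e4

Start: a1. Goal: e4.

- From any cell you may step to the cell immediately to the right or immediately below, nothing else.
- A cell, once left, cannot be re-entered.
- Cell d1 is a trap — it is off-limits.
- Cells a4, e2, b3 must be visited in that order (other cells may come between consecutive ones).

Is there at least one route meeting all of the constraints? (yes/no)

no

e2 lies above a4, so going from a4 to e2 would need an upward move — but moves only go right/down, so a4 cannot be visited before e2.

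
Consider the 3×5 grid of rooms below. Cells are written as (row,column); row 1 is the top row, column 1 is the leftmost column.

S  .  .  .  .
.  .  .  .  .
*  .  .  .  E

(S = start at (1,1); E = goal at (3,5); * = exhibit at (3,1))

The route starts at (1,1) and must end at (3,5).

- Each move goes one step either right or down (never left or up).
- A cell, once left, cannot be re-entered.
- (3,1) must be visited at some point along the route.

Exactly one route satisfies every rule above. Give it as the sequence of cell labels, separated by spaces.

Moves only go right or down, so the column and row indices never decrease.
Route from (1,1): down 2 to (3,1), right 4 to (3,5) — 6 moves in all.
Check: all required cells visited.

(1,1) (2,1) (3,1) (3,2) (3,3) (3,4) (3,5)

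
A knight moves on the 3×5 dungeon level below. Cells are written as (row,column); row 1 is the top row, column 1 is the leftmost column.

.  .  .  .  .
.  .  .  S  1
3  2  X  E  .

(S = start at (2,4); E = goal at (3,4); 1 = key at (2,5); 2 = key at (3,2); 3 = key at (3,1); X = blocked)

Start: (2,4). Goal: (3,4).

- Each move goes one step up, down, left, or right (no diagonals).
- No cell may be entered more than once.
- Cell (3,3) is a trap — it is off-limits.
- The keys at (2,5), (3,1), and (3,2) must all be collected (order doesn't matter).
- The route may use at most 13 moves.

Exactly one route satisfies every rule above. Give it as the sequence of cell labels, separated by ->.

Any route must reach (2,5), (3,1), and (3,2) and still end at (3,4) within 13 moves, so the order of the required stops is forced.
Route from (2,4): left 2 to (2,2), down 1 to (3,2), left 1 to (3,1), up 2 to (1,1), right 4 to (1,5), down 2 to (3,5), left 1 to (3,4) — 13 moves in all.
Check: all required cells visited; 13 ≤ 13 moves.

(2,4) -> (2,3) -> (2,2) -> (3,2) -> (3,1) -> (2,1) -> (1,1) -> (1,2) -> (1,3) -> (1,4) -> (1,5) -> (2,5) -> (3,5) -> (3,4)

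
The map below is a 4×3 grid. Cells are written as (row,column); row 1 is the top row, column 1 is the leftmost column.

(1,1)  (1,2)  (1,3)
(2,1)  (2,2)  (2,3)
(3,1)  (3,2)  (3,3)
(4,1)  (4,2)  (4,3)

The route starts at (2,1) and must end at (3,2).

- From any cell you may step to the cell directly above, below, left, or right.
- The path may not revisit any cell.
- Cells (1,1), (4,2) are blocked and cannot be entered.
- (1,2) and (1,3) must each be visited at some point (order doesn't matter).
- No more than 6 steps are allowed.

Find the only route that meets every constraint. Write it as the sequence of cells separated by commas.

(2,1), (2,2), (1,2), (1,3), (2,3), (3,3), (3,2)

The 6-move cap with required stops at (1,2), (1,3) leaves no slack for detours.
Route from (2,1): right 1 to (2,2), up 1 to (1,2), right 1 to (1,3), down 2 to (3,3), left 1 to (3,2) — 6 moves in all.
Check: all required cells visited; 6 ≤ 6 moves.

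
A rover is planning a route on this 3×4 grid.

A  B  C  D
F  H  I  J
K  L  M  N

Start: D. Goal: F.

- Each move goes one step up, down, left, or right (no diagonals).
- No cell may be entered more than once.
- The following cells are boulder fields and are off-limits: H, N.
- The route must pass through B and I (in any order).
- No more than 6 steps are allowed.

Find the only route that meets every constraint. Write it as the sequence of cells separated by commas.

D, J, I, C, B, A, F

Any route must reach B and I and still end at F within 6 moves, so the order of the required stops is forced.
Route from D: down 1 to J, left 1 to I, up 1 to C, left 2 to A, down 1 to F — 6 moves in all.
Check: all required cells visited; 6 ≤ 6 moves.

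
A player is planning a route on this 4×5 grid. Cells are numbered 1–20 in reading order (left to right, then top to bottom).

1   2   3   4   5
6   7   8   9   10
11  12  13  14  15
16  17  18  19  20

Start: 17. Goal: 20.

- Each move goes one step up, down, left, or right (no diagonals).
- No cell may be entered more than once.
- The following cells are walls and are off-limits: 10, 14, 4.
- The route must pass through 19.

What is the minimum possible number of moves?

Any route passes through 19 somewhere between 17 and 20. Summing Manhattan distances along the two legs (17 → 19 → 20) gives a lower bound of 2 + 1 = 3 moves.
A route of 3 moves achieves this: 17 → 18 → 19 → 20.
Since 3 matches the lower bound, it is optimal.

3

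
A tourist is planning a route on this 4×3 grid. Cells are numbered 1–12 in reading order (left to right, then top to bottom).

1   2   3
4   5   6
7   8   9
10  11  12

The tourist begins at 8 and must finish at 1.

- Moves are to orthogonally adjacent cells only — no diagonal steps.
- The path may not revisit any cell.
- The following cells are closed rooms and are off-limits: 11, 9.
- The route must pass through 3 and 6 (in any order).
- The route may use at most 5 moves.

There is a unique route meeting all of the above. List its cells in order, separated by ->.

The 5-move cap with required stops at 3, 6 leaves no slack for detours.
Route from 8: up 1 to 5, right 1 to 6, up 1 to 3, left 2 to 1 — 5 moves in all.
Check: all required cells visited; 5 ≤ 5 moves.

8 -> 5 -> 6 -> 3 -> 2 -> 1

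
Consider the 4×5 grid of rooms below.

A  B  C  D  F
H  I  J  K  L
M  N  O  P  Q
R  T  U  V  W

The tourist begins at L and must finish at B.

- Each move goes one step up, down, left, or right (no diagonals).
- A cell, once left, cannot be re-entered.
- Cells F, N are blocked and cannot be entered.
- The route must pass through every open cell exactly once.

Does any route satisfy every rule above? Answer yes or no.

no

Colour the cells like a checkerboard: each orthogonal step flips colour, so a Hamiltonian route alternates colours. Here there are 9 cells of one colour and 9 of the other, with start on the same colour as the goal — the counts and endpoints can't be arranged into an alternating sequence of length 18, so no Hamiltonian route exists.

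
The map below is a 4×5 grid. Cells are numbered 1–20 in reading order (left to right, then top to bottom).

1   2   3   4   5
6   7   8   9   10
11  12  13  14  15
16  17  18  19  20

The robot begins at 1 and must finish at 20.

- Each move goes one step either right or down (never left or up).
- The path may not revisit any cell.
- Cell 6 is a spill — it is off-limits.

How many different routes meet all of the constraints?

A right/down-only route from 1 to 20 makes exactly 3 down-moves and 4 right-moves in some order.
With no other constraints that would be C(7,3) = 35 routes.
Subtract routes through each blocked cell (inclusion–exclusion for overlaps): − through 6: 15 → 20.
That gives 20 routes.

20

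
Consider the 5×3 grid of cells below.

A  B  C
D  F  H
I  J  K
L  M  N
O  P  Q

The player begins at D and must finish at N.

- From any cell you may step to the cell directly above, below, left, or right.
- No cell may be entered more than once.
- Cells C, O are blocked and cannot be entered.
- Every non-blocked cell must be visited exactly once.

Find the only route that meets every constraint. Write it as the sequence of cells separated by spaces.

Need to visit all 13 open cells exactly once, starting at D and ending at N.
Route from D: up 1 to A, right 1 to B, down 1 to F, right 1 to H, down 1 to K, left 2 to I, down 1 to L, right 1 to M, down 1 to P, right 1 to Q, up 1 to N — 12 moves in all.
Check: all 13 open cells covered.

D A B F H K J I L M P Q N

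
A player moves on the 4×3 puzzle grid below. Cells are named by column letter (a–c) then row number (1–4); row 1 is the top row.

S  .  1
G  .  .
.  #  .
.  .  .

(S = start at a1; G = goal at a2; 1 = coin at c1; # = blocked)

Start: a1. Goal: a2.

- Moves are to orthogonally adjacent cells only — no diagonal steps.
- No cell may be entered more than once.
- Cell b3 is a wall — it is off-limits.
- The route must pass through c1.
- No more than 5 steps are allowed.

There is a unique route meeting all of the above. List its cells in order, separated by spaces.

The 5-move cap with required stops at c1 leaves no slack for detours.
Route from a1: right 2 to c1, down 1 to c2, left 2 to a2 — 5 moves in all.
Check: all required cells visited; 5 ≤ 5 moves.

a1 b1 c1 c2 b2 a2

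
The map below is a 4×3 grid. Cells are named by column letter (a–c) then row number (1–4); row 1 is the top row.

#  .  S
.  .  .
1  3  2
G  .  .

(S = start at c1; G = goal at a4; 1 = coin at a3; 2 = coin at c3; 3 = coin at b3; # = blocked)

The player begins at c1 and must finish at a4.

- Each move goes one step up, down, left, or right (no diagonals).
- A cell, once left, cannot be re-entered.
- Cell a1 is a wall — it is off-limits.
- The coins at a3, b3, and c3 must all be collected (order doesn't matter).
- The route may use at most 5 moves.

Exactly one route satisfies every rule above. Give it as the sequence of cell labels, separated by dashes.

c1 - c2 - c3 - b3 - a3 - a4

The 5-move cap with required stops at a3, b3, c3 leaves no slack for detours.
Route from c1: 2× down (reaching c3), 2× left (reaching a3), down to a4 — 5 moves in all.
Check: all required cells visited; 5 ≤ 5 moves.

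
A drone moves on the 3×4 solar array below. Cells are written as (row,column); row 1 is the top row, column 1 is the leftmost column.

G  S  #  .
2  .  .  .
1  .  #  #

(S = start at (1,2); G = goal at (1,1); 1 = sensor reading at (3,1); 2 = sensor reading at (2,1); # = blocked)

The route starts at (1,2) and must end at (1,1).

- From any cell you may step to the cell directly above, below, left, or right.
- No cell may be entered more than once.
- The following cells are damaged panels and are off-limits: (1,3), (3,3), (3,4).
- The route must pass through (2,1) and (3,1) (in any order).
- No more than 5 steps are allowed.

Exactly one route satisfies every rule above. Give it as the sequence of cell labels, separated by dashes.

The budget equals the shortest possible length, so every move has to be on a shortest route through the required cells.
Route from (1,2): 2× down (reaching (3,2)), left to (3,1), 2× up (reaching (1,1)) — 5 moves in all.
Check: all required cells visited; 5 ≤ 5 moves.

(1,2) - (2,2) - (3,2) - (3,1) - (2,1) - (1,1)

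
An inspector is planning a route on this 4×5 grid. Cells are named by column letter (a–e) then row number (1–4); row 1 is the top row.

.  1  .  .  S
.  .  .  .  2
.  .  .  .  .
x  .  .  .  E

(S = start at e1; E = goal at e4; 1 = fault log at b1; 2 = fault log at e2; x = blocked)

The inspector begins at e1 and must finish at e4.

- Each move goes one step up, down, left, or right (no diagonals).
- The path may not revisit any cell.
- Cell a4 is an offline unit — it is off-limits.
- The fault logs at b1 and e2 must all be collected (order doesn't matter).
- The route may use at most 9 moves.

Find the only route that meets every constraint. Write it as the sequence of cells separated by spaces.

The 9-move cap with required stops at b1, e2 leaves no slack for detours.
Route from e1: left 3 to b1, down 1 to b2, right 3 to e2, down 2 to e4 — 9 moves in all.
Check: all required cells visited; 9 ≤ 9 moves.

e1 d1 c1 b1 b2 c2 d2 e2 e3 e4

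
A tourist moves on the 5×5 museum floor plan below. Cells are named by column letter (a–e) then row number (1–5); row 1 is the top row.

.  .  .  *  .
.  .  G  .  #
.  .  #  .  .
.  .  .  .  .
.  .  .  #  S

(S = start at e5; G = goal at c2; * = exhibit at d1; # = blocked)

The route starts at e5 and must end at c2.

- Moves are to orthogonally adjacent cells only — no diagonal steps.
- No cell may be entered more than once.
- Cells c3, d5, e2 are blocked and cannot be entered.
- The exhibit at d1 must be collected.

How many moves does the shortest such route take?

Any route passes through d1 somewhere between e5 and c2. Summing Manhattan distances along the two legs (e5 → d1 → c2) gives a lower bound of 5 + 2 = 7 moves.
A route of 7 moves achieves this: e5 → e4 → e3 → d3 → d2 → d1 → c1 → c2.
Since 7 matches the lower bound, it is optimal.

7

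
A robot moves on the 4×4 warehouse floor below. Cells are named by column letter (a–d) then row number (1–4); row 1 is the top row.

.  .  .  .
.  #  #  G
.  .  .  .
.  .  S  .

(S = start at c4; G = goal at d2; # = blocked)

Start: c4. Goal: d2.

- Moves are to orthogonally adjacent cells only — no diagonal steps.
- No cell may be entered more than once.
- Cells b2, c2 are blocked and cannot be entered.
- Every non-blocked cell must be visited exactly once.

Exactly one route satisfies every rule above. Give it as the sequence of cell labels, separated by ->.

Need to visit all 14 open cells exactly once, starting at c4 and ending at d2.
Cell a4 has only two open neighbours (a3 and b4), so the path must pass straight through it: one of those is the cell it's entered from and the other is where it exits.
Route from c4: right to d4, up to d3, 2× left (reaching b3), down to b4, left to a4, 3× up (reaching a1), 3× right (reaching d1), down to d2 — 13 moves in all.
Check: all 14 open cells covered.

c4 -> d4 -> d3 -> c3 -> b3 -> b4 -> a4 -> a3 -> a2 -> a1 -> b1 -> c1 -> d1 -> d2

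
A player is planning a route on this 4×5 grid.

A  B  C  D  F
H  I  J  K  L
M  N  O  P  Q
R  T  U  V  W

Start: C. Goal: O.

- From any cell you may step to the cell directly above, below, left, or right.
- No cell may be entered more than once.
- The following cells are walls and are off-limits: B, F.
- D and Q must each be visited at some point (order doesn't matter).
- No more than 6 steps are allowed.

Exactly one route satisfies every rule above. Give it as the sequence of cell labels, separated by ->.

C -> D -> K -> L -> Q -> P -> O

The 6-move cap with required stops at D, Q leaves no slack for detours.
Route from C: right 1 to D, down 1 to K, right 1 to L, down 1 to Q, left 2 to O — 6 moves in all.
Check: all required cells visited; 6 ≤ 6 moves.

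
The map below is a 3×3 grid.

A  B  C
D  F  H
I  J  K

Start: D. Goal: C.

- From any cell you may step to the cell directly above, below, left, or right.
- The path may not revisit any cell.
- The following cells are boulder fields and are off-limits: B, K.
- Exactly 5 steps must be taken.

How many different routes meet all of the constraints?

Need simple routes of exactly 5 moves from D to C (Manhattan distance 3, so 1 moves are spent on a detour and 1 undoing it).
Enumerating: D I J F H C.
That gives 1 route.

1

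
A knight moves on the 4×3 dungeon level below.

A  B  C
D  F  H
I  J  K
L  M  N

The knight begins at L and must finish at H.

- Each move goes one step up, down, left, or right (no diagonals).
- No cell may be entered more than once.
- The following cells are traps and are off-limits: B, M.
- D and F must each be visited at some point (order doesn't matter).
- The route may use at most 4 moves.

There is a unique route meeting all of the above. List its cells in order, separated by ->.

L -> I -> D -> F -> H

Any route must reach D and F and still end at H within 4 moves, so the order of the required stops is forced.
Route from L: up 2 to D, right 2 to H — 4 moves in all.
Check: all required cells visited; 4 ≤ 4 moves.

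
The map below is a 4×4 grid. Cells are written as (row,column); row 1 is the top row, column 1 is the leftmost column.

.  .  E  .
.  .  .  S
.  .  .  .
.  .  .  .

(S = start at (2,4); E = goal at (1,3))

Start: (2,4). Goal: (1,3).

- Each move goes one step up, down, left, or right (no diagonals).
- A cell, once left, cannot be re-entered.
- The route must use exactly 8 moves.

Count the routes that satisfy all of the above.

18

Need simple routes of exactly 8 moves from (2,4) to (1,3) (Manhattan distance 2, so 3 moves are spent on a detour and 3 undoing it).
Branch systematically from the start, pruning whenever the remaining move budget drops below the Manhattan distance to (1,3) or differs from it in parity. Grouping the completions by first move — via (3,4): 13; via (2,3): 5 (no valid completion starts via (1,4)) — and summing: 13 + 5 = 18.
That gives 18 routes.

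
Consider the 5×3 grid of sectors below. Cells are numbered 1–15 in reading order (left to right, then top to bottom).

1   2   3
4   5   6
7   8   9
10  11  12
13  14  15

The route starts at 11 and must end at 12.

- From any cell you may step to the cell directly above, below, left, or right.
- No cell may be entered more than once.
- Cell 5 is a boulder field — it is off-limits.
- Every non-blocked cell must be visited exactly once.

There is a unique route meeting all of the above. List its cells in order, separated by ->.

Need to visit all 14 open cells exactly once, starting at 11 and ending at 12.
Cell 15 has only two open neighbours (12 and 14), so the path must pass straight through it: one of those is the cell it's entered from and the other is where it exits.
Route from 11: up to 8, right to 9, 2× up (reaching 3), 2× left (reaching 1), 4× down (reaching 13), 2× right (reaching 15), up to 12 — 13 moves in all.
Check: all 14 open cells covered.

11 -> 8 -> 9 -> 6 -> 3 -> 2 -> 1 -> 4 -> 7 -> 10 -> 13 -> 14 -> 15 -> 12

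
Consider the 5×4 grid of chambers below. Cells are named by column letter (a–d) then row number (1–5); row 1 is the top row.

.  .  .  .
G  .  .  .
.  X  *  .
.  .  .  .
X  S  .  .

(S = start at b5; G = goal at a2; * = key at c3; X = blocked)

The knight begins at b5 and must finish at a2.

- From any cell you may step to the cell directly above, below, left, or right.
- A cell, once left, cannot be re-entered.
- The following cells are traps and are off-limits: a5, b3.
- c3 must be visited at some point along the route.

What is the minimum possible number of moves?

Any route passes through c3 somewhere between b5 and a2. Summing Manhattan distances along the two legs (b5 → c3 → a2) gives a lower bound of 3 + 3 = 6 moves.
A route of 6 moves achieves this: b5 → b4 → c4 → c3 → c2 → b2 → a2.
Since 6 matches the lower bound, it is optimal.

6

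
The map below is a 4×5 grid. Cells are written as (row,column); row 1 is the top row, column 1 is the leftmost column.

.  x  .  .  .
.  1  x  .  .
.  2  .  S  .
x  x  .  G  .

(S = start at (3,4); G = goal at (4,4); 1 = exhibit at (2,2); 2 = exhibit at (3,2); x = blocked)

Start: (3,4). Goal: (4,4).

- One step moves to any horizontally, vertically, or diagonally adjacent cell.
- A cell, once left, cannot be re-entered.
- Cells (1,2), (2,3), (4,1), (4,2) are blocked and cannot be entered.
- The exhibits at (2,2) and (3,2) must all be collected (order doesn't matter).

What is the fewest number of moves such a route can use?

5

Any route passes through (2,2) and (3,2) in some order between (3,4) and (4,4). Summing Chebyshev distances along each leg and taking the cheapest ordering ((3,4) → (2,2) → (3,2) → (4,4)) gives a lower bound of 2 + 1 + 2 = 5 moves.
A route of 5 moves achieves this: (3,4) → (3,3) → (2,2) → (3,2) → (4,3) → (4,4).
Since 5 matches the lower bound, it is optimal.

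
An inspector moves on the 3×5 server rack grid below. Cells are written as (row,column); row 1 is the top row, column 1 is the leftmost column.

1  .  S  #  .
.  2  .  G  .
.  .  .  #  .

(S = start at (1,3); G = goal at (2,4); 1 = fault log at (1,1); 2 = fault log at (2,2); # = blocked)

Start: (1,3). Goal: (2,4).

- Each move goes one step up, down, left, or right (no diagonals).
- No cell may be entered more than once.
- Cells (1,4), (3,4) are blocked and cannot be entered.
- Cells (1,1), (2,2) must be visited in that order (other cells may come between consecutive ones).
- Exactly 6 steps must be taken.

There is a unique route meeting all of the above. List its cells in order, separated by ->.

(1,3) -> (1,2) -> (1,1) -> (2,1) -> (2,2) -> (2,3) -> (2,4)

The waypoints must appear in the order (1,1), (2,2), with no cell reused.
Route from (1,3): left 2 to (1,1), down 1 to (2,1), right 3 to (2,4) — 6 moves in all.
Check: order respected (1 at step 2, 2 at step 4); 6 moves as required.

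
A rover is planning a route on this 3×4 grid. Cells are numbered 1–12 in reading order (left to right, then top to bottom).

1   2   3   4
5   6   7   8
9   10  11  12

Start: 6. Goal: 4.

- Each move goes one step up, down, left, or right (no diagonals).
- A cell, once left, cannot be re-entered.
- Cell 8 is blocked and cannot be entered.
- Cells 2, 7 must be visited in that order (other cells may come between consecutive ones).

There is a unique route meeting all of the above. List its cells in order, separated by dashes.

The waypoints must appear in the order 2, 7, with no cell reused.
Route from 6: up 1 to 2, left 1 to 1, down 2 to 9, right 2 to 11, up 2 to 3, right 1 to 4 — 9 moves in all.
Check: order respected (2 at step 1, 7 at step 7).

6 - 2 - 1 - 5 - 9 - 10 - 11 - 7 - 3 - 4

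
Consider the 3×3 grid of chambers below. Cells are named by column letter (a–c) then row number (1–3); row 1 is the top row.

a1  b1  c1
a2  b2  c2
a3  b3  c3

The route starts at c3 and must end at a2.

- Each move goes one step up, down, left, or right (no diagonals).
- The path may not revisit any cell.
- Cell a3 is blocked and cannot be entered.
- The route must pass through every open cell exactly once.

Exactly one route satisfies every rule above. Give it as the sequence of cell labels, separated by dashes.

c3 - b3 - b2 - c2 - c1 - b1 - a1 - a2

Need to visit all 8 open cells exactly once, starting at c3 and ending at a2.
Cell c1 has only two open neighbours (c2 and b1), so the path must pass straight through it: one of those is the cell it's entered from and the other is where it exits.
Route from c3: left to b3, up to b2, right to c2, up to c1, 2× left (reaching a1), down to a2 — 7 moves in all.
Check: all 8 open cells covered.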